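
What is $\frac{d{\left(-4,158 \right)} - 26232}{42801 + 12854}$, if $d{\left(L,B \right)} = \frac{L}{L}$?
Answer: $- \frac{26231}{55655} \approx -0.47131$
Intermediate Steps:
$d{\left(L,B \right)} = 1$
$\frac{d{\left(-4,158 \right)} - 26232}{42801 + 12854} = \frac{1 - 26232}{42801 + 12854} = - \frac{26231}{55655}$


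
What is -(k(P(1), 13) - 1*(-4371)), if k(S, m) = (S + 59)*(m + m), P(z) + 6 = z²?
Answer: -5775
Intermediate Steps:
P(z) = -6 + z²
k(S, m) = 2*m*(59 + S) (k(S, m) = (59 + S)*(2*m) = 2*m*(59 + S))
-(k(P(1), 13) - 1*(-4371)) = -(2*13*(59 + (-6 + 1²)) - 1*(-4371)) = -(2*13*(59 + (-6 + 1)) + 4371) = -(2*13*(59 - 5) + 4371) = -(2*13*54 + 4371) = -(1404 + 4371) = -1*5775 = -5775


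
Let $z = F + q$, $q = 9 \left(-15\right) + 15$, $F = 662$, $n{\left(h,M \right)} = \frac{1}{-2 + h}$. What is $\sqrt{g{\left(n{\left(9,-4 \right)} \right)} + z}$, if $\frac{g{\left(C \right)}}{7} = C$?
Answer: $\sqrt{543} \approx 23.302$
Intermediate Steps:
$q = -120$ ($q = -135 + 15 = -120$)
$g{\left(C \right)} = 7 C$
$z = 542$ ($z = 662 - 120 = 542$)
$\sqrt{g{\left(n{\left(9,-4 \right)} \right)} + z} = \sqrt{\frac{7}{-2 + 9} + 542} = \sqrt{\frac{7}{7} + 542} = \sqrt{7 \cdot \frac{1}{7} + 542} = \sqrt{1 + 542} = \sqrt{543}$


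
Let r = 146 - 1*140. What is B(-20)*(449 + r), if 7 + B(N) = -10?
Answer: -7735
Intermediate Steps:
r = 6 (r = 146 - 140 = 6)
B(N) = -17 (B(N) = -7 - 10 = -17)
B(-20)*(449 + r) = -17*(449 + 6) = -17*455 = -7735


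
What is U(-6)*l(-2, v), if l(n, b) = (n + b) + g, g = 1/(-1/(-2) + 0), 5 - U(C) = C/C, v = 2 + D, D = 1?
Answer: 12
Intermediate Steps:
v = 3 (v = 2 + 1 = 3)
U(C) = 4 (U(C) = 5 - C/C = 5 - 1*1 = 5 - 1 = 4)
g = 2 (g = 1/(-1*(-½) + 0) = 1/(½ + 0) = 1/(½) = 2)
l(n, b) = 2 + b + n (l(n, b) = (n + b) + 2 = (b + n) + 2 = 2 + b + n)
U(-6)*l(-2, v) = 4*(2 + 3 - 2) = 4*3 = 12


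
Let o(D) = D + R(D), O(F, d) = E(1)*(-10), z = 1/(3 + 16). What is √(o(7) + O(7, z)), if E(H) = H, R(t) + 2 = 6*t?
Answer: √37 ≈ 6.0828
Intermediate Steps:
R(t) = -2 + 6*t
z = 1/19 ≈ 0.052632
O(F, d) = -10 (O(F, d) = 1*(-10) = -10)
o(D) = -2 + 7*D (o(D) = D + (-2 + 6*D) = -2 + 7*D)
√(o(7) + O(7, z)) = √((-2 + 7*7) - 10) = √((-2 + 49) - 10) = √(47 - 10) = √37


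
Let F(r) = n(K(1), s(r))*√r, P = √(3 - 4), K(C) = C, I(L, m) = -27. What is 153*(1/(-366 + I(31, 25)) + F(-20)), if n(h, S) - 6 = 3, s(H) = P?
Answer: -51/131 + 2754*I*√5 ≈ -0.38931 + 6158.1*I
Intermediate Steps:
P = I (P = √(-1) = I ≈ 1.0*I)
s(H) = I
n(h, S) = 9 (n(h, S) = 6 + 3 = 9)
F(r) = 9*√r
153*(1/(-366 + I(31, 25)) + F(-20)) = 153*(1/(-366 - 27) + 9*√(-20)) = 153*(1/(-393) + 9*(2*I*√5)) = 153*(-1/393 + 18*I*√5) = -51/131 + 2754*I*√5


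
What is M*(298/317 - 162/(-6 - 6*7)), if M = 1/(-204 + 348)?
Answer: 10943/365184 ≈ 0.029966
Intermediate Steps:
M = 1/144 ≈ 0.0069444
M*(298/317 - 162/(-6 - 6*7)) = (298/317 - 162/(-6 - 6*7))/144 = (298*(1/317) - 162/(-6 - 42))/144 = (298/317 - 162/(-48))/144 = (298/317 - 162*(-1/48))/144 = (298/317 + 27/8)/144 = (1/144)*(10943/2536) = 10943/365184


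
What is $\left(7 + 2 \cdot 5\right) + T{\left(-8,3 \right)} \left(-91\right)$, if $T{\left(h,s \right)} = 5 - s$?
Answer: $-165$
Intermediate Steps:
$\left(7 + 2 \cdot 5\right) + T{\left(-8,3 \right)} \left(-91\right) = \left(7 + 2 \cdot 5\right) + \left(5 - 3\right) \left(-91\right) = \left(7 + 10\right) + \left(5 - 3\right) \left(-91\right) = 17 + 2 \left(-91\right) = 17 - 182 = -165$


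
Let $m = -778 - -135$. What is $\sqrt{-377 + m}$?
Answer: $2 i \sqrt{255} \approx 31.937 i$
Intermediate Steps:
$m = -643$ ($m = -778 + 135 = -643$)
$\sqrt{-377 + m} = \sqrt{-377 - 643} = \sqrt{-1020} = 2 i \sqrt{255}$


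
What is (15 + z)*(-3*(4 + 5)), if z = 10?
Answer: -675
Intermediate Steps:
(15 + z)*(-3*(4 + 5)) = (15 + 10)*(-3*(4 + 5)) = 25*(-3*9) = 25*(-27) = -675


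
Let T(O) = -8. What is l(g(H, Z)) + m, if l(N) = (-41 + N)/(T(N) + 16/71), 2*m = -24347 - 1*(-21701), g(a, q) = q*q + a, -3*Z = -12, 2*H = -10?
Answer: -121361/92 ≈ -1319.1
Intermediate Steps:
H = -5 (H = (1/2)*(-10) = -5)
Z = 4 (Z = -1/3*(-12) = 4)
g(a, q) = a + q**2 (g(a, q) = q**2 + a = a + q**2)
m = -1323 (m = (-24347 - 1*(-21701))/2 = (-24347 + 21701)/2 = (1/2)*(-2646) = -1323)
l(N) = 2911/552 - 71*N/552 (l(N) = (-41 + N)/(-8 + 16/71) = (-41 + N)/(-552/71) = (-41 + N)*(-71/552) = 2911/552 - 71*N/552)
l(g(H, Z)) + m = (2911/552 - 71*(-5 + 4**2)/552) - 1323 = (2911/552 - 71*(-5 + 16)/552) - 1323 = (2911/552 - 71/552*11) - 1323 = (2911/552 - 781/552) - 1323 = 355/92 - 1323 = -121361/92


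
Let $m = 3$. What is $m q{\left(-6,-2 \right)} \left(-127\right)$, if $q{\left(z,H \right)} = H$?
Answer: $762$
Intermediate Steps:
$m q{\left(-6,-2 \right)} \left(-127\right) = 3 \left(-2\right) \left(-127\right) = \left(-6\right) \left(-127\right) = 762$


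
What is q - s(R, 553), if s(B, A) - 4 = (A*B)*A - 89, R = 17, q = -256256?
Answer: -5454924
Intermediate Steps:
s(B, A) = -85 + B*A² (s(B, A) = 4 + ((A*B)*A - 89) = 4 + (B*A² - 89) = 4 + (-89 + B*A²) = -85 + B*A²)
q - s(R, 553) = -256256 - (-85 + 17*553²) = -256256 - (-85 + 17*305809) = -256256 - (-85 + 5198753) = -256256 - 1*5198668 = -256256 - 5198668 = -5454924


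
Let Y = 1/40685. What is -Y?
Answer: -1/40685 ≈ -2.4579e-5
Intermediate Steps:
Y = 1/40685 ≈ 2.4579e-5
-Y = -1*1/40685 = -1/40685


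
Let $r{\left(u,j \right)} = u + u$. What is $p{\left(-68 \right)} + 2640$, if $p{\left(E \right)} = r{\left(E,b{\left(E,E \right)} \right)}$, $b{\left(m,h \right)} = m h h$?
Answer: $2504$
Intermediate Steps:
$b{\left(m,h \right)} = m h^{2}$ ($b{\left(m,h \right)} = h m h = m h^{2}$)
$r{\left(u,j \right)} = 2 u$
$p{\left(E \right)} = 2 E$
$p{\left(-68 \right)} + 2640 = 2 \left(-68\right) + 2640 = -136 + 2640 = 2504$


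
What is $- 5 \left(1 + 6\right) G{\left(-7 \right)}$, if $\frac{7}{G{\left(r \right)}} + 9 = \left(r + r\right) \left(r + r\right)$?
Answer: $- \frac{245}{187} \approx -1.3102$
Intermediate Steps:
$G{\left(r \right)} = \frac{7}{-9 + 4 r^{2}}$ ($G{\left(r \right)} = \frac{7}{-9 + \left(r + r\right) \left(r + r\right)} = \frac{7}{-9 + 2 r 2 r} = \frac{7}{-9 + 4 r^{2}}$)
$- 5 \left(1 + 6\right) G{\left(-7 \right)} = - 5 \left(1 + 6\right) \frac{7}{-9 + 4 \left(-7\right)^{2}} = \left(-5\right) 7 \frac{7}{-9 + 4 \cdot 49} = - 35 \frac{7}{-9 + 196} = - 35 \cdot \frac{7}{187} = - 35 \cdot 7 \cdot \frac{1}{187} = \left(-35\right) \frac{7}{187} = - \frac{245}{187}$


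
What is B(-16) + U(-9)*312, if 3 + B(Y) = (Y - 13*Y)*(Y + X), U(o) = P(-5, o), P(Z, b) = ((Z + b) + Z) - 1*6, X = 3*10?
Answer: -5115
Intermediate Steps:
X = 30
P(Z, b) = -6 + b + 2*Z (P(Z, b) = (b + 2*Z) - 6 = -6 + b + 2*Z)
U(o) = -16 + o (U(o) = -6 + o + 2*(-5) = -6 + o - 10 = -16 + o)
B(Y) = -3 - 12*Y*(30 + Y) (B(Y) = -3 + (Y - 13*Y)*(Y + 30) = -3 + (-12*Y)*(30 + Y) = -3 - 12*Y*(30 + Y))
B(-16) + U(-9)*312 = (-3 - 360*(-16) - 12*(-16)²) + (-16 - 9)*312 = (-3 + 5760 - 12*256) - 25*312 = (-3 + 5760 - 3072) - 7800 = 2685 - 7800 = -5115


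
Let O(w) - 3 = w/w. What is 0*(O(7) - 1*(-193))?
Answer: 0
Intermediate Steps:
O(w) = 4 (O(w) = 3 + w/w = 3 + 1 = 4)
0*(O(7) - 1*(-193)) = 0*(4 - 1*(-193)) = 0*(4 + 193) = 0*197 = 0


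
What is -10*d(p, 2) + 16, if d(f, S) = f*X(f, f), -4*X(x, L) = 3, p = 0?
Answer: 16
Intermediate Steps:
X(x, L) = -¾ (X(x, L) = -¼*3 = -¾)
d(f, S) = -3*f/4 (d(f, S) = f*(-¾) = -3*f/4)
-10*d(p, 2) + 16 = -(-15)*0/2 + 16 = -10*0 + 16 = 0 + 16 = 16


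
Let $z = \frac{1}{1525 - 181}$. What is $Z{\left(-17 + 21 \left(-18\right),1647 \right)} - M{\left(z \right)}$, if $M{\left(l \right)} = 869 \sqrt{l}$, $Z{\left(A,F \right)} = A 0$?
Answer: $- \frac{869 \sqrt{21}}{168} \approx -23.704$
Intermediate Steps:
$z = \frac{1}{1344} \approx 0.00074405$
$Z{\left(A,F \right)} = 0$
$Z{\left(-17 + 21 \left(-18\right),1647 \right)} - M{\left(z \right)} = 0 - \frac{869}{8 \sqrt{21}} = 0 - 869 \frac{\sqrt{21}}{168} = 0 - \frac{869 \sqrt{21}}{168} = - \frac{869 \sqrt{21}}{168}$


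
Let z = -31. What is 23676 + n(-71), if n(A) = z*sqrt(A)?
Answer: 23676 - 31*I*sqrt(71) ≈ 23676.0 - 261.21*I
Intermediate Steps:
n(A) = -31*sqrt(A)
23676 + n(-71) = 23676 - 31*I*sqrt(71)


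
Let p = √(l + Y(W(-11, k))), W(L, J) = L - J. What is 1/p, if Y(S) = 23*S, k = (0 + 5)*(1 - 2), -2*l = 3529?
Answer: -I*√7610/3805 ≈ -0.022927*I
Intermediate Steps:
l = -3529/2 (l = -½*3529 = -3529/2 ≈ -1764.5)
k = -5 (k = 5*(-1) = -5)
p = I*√7610/2 (p = √(-3529/2 + 23*(-11 - 1*(-5))) = √(-3529/2 + 23*(-11 + 5)) = √(-3529/2 + 23*(-6)) = √(-3529/2 - 138) = √(-3805/2) = I*√7610/2 ≈ 43.618*I)
1/p = 1/(I*√7610/2) = -I*√7610/3805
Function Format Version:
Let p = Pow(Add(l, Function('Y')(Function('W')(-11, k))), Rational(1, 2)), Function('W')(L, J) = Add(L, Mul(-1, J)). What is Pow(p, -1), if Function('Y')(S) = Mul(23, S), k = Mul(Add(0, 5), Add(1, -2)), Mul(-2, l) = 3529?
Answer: Mul(Rational(-1, 3805), I, Pow(7610, Rational(1, 2))) ≈ Mul(-0.022927, I)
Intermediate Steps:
l = Rational(-3529, 2) (l = Mul(Rational(-1, 2), 3529) = Rational(-3529, 2) ≈ -1764.5)
k = -5 (k = Mul(5, -1) = -5)
p = Mul(Rational(1, 2), I, Pow(7610, Rational(1, 2))) (p = Pow(Add(Rational(-3529, 2), Mul(23, Add(-11, Mul(-1, -5)))), Rational(1, 2)) = Pow(Add(Rational(-3529, 2), Mul(23, Add(-11, 5))), Rational(1, 2)) = Pow(Add(Rational(-3529, 2), Mul(23, -6)), Rational(1, 2)) = Pow(Add(Rational(-3529, 2), -138), Rational(1, 2)) = Pow(Rational(-3805, 2), Rational(1, 2)) = Mul(Rational(1, 2), I, Pow(7610, Rational(1, 2))) ≈ Mul(43.618, I))
Pow(p, -1) = Pow(Mul(Rational(1, 2), I, Pow(7610, Rational(1, 2))), -1) = Mul(Rational(-1, 3805), I, Pow(7610, Rational(1, 2)))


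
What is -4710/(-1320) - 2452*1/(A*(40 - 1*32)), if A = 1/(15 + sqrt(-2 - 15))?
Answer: (-3261257*I + 157*sqrt(17))/(44*(sqrt(17) + 15*I)) ≈ -4593.9 - 1263.7*I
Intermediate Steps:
A = 1/(15 + I*sqrt(17)) (A = 1/(15 + sqrt(-17)) = 1/(15 + I*sqrt(17)) ≈ 0.061983 - 0.017038*I)
-4710/(-1320) - 2452*1/(A*(40 - 1*32)) = -4710/(-1320) - 2452*1/((40 - 1*32)*(15/242 - I*sqrt(17)/242)) = -4710*(-1/1320) - 2452*1/((40 - 32)*(15/242 - I*sqrt(17)/242)) = 157/44 - 2452*1/(8*(15/242 - I*sqrt(17)/242)) = 157/44 - 2452/(60/121 - 4*I*sqrt(17)/121)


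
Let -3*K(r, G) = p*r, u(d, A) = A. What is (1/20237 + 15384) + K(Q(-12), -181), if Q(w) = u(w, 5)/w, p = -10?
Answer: 5603362237/364266 ≈ 15383.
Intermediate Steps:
Q(w) = 5/w
K(r, G) = 10*r/3 (K(r, G) = -(-10)*r/3 = 10*r/3)
(1/20237 + 15384) + K(Q(-12), -181) = (1/20237 + 15384) + 10*(5/(-12))/3 = (1/20237 + 15384) + 10*(5*(-1/12))/3 = 311326009/20237 + (10/3)*(-5/12) = 311326009/20237 - 25/18 = 5603362237/364266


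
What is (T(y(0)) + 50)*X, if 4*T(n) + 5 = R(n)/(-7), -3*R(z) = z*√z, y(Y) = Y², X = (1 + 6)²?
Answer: 9555/4 ≈ 2388.8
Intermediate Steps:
X = 49 (X = 7² = 49)
R(z) = -z^(3/2)/3 (R(z) = -z*√z/3 = -z^(3/2)/3)
T(n) = -5/4 + n^(3/2)/84 (T(n) = -5/4 + (-n^(3/2)/3/(-7))/4 = -5/4 + (-n^(3/2)/3*(-⅐))/4 = -5/4 + (n^(3/2)/21)/4 = -5/4 + n^(3/2)/84)
(T(y(0)) + 50)*X = ((-5/4 + (0²)^(3/2)/84) + 50)*49 = ((-5/4 + 0^(3/2)/84) + 50)*49 = ((-5/4 + (1/84)*0) + 50)*49 = ((-5/4 + 0) + 50)*49 = (-5/4 + 50)*49 = (195/4)*49 = 9555/4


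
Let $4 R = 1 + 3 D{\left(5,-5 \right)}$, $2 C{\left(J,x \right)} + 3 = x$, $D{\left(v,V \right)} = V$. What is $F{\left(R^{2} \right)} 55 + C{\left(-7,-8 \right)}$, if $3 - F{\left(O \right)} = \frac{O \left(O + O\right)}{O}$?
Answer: $-1188$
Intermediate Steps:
$C{\left(J,x \right)} = - \frac{3}{2} + \frac{x}{2}$
$R = - \frac{7}{2}$ ($R = \frac{1 + 3 \left(-5\right)}{4} = \frac{1 - 15}{4} = \frac{1}{4} \left(-14\right) = - \frac{7}{2} \approx -3.5$)
$F{\left(O \right)} = 3 - 2 O$ ($F{\left(O \right)} = 3 - \frac{O \left(O + O\right)}{O} = 3 - \frac{O 2 O}{O} = 3 - \frac{2 O^{2}}{O} = 3 - 2 O$)
$F{\left(R^{2} \right)} 55 + C{\left(-7,-8 \right)} = \left(3 - 2 \left(- \frac{7}{2}\right)^{2}\right) 55 + \left(- \frac{3}{2} + \frac{1}{2} \left(-8\right)\right) = \left(3 - \frac{49}{2}\right) 55 - \frac{11}{2} = \left(- \frac{43}{2}\right) 55 - \frac{11}{2} = - \frac{2365}{2} - \frac{11}{2} = -1188$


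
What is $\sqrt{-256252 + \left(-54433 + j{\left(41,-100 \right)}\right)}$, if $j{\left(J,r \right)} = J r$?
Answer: $i \sqrt{314785} \approx 561.06 i$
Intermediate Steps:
$\sqrt{-256252 + \left(-54433 + j{\left(41,-100 \right)}\right)} = \sqrt{-256252 + \left(-54433 + 41 \left(-100\right)\right)} = \sqrt{-256252 - 58533} = \sqrt{-314785} = i \sqrt{314785}$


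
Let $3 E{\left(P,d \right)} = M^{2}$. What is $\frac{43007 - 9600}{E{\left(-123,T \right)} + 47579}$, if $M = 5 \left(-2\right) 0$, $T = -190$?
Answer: $\frac{33407}{47579} \approx 0.70214$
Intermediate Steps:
$M = 0$ ($M = \left(-10\right) 0 = 0$)
$E{\left(P,d \right)} = 0$ ($E{\left(P,d \right)} = \frac{0^{2}}{3} = \frac{1}{3} \cdot 0 = 0$)
$\frac{43007 - 9600}{E{\left(-123,T \right)} + 47579} = \frac{43007 - 9600}{0 + 47579} = \frac{33407}{47579}$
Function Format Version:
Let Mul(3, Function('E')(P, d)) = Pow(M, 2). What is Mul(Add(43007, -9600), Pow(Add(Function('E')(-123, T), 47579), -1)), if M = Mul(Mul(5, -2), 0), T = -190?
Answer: Rational(33407, 47579) ≈ 0.70214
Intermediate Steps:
M = 0 (M = Mul(-10, 0) = 0)
Function('E')(P, d) = 0 (Function('E')(P, d) = Mul(Rational(1, 3), Pow(0, 2)) = Mul(Rational(1, 3), 0) = 0)
Mul(Add(43007, -9600), Pow(Add(Function('E')(-123, T), 47579), -1)) = Mul(Add(43007, -9600), Pow(Add(0, 47579), -1)) = Mul(33407, Pow(47579, -1)) = Mul(33407, Rational(1, 47579)) = Rational(33407, 47579)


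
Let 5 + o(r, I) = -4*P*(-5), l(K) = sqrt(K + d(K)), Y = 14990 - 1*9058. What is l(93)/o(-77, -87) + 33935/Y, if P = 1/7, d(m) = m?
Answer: 33935/5932 - 7*sqrt(186)/15 ≈ -0.64382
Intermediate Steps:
Y = 5932 (Y = 14990 - 9058 = 5932)
l(K) = sqrt(2)*sqrt(K) (l(K) = sqrt(K + K) = sqrt(2*K) = sqrt(2)*sqrt(K))
P = 1/7 ≈ 0.14286
o(r, I) = -15/7 (o(r, I) = -5 - 4*1/7*(-5) = -5 - 4/7*(-5) = -5 + 20/7 = -15/7)
l(93)/o(-77, -87) + 33935/Y = (sqrt(2)*sqrt(93))/(-15/7) + 33935/5932 = sqrt(186)*(-7/15) + 33935*(1/5932) = -7*sqrt(186)/15 + 33935/5932 = 33935/5932 - 7*sqrt(186)/15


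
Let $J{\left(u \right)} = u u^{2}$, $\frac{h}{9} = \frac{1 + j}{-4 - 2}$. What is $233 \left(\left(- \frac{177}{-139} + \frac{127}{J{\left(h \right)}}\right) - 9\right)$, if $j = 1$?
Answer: $- \frac{10869683}{3753} \approx -2896.3$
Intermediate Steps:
$h = -3$ ($h = 9 \frac{1 + 1}{-4 - 2} = 9 \frac{2}{-6} = 9 \cdot 2 \left(- \frac{1}{6}\right) = 9 \left(- \frac{1}{3}\right) = -3$)
$J{\left(u \right)} = u^{3}$
$233 \left(\left(- \frac{177}{-139} + \frac{127}{J{\left(h \right)}}\right) - 9\right) = 233 \left(\left(- \frac{177}{-139} + \frac{127}{\left(-3\right)^{3}}\right) - 9\right) = 233 \left(\left(\left(-177\right) \left(- \frac{1}{139}\right) + \frac{127}{-27}\right) - 9\right) = 233 \left(\left(\frac{177}{139} + 127 \left(- \frac{1}{27}\right)\right) - 9\right) = 233 \left(\left(\frac{177}{139} - \frac{127}{27}\right) - 9\right) = 233 \left(- \frac{12874}{3753} - 9\right) = 233 \left(- \frac{46651}{3753}\right) = - \frac{10869683}{3753}$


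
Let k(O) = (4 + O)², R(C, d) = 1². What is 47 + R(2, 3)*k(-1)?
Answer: 56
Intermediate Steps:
R(C, d) = 1
47 + R(2, 3)*k(-1) = 47 + 1*(4 - 1)² = 47 + 1*3² = 47 + 1*9 = 47 + 9 = 56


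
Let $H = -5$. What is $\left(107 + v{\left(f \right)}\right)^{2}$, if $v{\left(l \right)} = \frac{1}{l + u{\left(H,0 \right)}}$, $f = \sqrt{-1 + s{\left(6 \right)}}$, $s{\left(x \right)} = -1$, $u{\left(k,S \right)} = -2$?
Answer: $\frac{22471 i + 45582 \sqrt{2}}{2 \left(i + 2 \sqrt{2}\right)} \approx 11378.0 - 50.283 i$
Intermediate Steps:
$f = i \sqrt{2}$ ($f = \sqrt{-1 - 1} = \sqrt{-2} = i \sqrt{2} \approx 1.4142 i$)
$v{\left(l \right)} = \frac{1}{-2 + l}$ ($v{\left(l \right)} = \frac{1}{l - 2} = \frac{1}{-2 + l}$)
$\left(107 + v{\left(f \right)}\right)^{2} = \left(107 + \frac{1}{-2 + i \sqrt{2}}\right)^{2}$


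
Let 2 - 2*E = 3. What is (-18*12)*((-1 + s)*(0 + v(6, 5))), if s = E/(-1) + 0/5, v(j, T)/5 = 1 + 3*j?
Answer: 10260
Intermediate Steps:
E = -½ (E = 1 - ½*3 = 1 - 3/2 = -½ ≈ -0.50000)
v(j, T) = 5 + 15*j (v(j, T) = 5*(1 + 3*j) = 5 + 15*j)
s = ½ (s = -½/(-1) + 0/5 = -½*(-1) + 0*(⅕) = ½ + 0 = ½ ≈ 0.50000)
(-18*12)*((-1 + s)*(0 + v(6, 5))) = (-18*12)*((-1 + ½)*(0 + (5 + 15*6))) = -(-108)*(0 + (5 + 90)) = -(-108)*(0 + 95) = -(-108)*95 = -216*(-95/2) = 10260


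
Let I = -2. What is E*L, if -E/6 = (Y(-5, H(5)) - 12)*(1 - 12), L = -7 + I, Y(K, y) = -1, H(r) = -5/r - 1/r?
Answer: 7722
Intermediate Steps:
H(r) = -6/r
L = -9 (L = -7 - 2 = -9)
E = -858 (E = -6*(-1 - 12)*(1 - 12) = -(-78)*(-11) = -6*143 = -858)
E*L = -858*(-9) = 7722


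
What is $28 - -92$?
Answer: $120$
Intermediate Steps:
$28 - -92 = 28 + 92 = 120$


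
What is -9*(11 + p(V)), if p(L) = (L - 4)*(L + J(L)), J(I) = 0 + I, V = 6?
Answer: -315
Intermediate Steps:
J(I) = I
p(L) = 2*L*(-4 + L) (p(L) = (L - 4)*(L + L) = (-4 + L)*(2*L) = 2*L*(-4 + L))
-9*(11 + p(V)) = -9*(11 + 2*6*(-4 + 6)) = -9*(11 + 2*6*2) = -9*(11 + 24) = -9*35 = -315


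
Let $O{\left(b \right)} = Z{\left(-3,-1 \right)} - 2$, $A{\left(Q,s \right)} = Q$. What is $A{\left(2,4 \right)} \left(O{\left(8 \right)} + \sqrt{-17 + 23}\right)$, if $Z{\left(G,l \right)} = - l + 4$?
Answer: $6 + 2 \sqrt{6} \approx 10.899$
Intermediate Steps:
$Z{\left(G,l \right)} = 4 - l$
$O{\left(b \right)} = 3$ ($O{\left(b \right)} = \left(4 - -1\right) - 2 = \left(4 + 1\right) - 2 = 5 - 2 = 3$)
$A{\left(2,4 \right)} \left(O{\left(8 \right)} + \sqrt{-17 + 23}\right) = 2 \left(3 + \sqrt{-17 + 23}\right) = 2 \left(3 + \sqrt{6}\right) = 6 + 2 \sqrt{6}$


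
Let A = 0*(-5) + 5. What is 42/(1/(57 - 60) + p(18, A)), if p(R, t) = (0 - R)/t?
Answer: -630/59 ≈ -10.678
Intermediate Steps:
A = 5 (A = 0 + 5 = 5)
p(R, t) = -R/t (p(R, t) = (-R)/t = -R/t)
42/(1/(57 - 60) + p(18, A)) = 42/(1/(57 - 60) - 1*18/5) = 42/(1/(-3) - 1*18*1/5) = 42/(-1/3 - 18/5) = 42/(-59/15) = 42*(-15/59) = -630/59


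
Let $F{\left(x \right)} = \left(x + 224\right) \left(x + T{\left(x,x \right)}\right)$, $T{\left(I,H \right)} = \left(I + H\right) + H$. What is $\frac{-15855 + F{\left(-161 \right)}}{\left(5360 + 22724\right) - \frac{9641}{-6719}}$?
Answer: $- \frac{379133013}{188706037} \approx -2.0091$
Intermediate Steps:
$T{\left(I,H \right)} = I + 2 H$ ($T{\left(I,H \right)} = \left(H + I\right) + H = I + 2 H$)
$F{\left(x \right)} = 4 x \left(224 + x\right)$ ($F{\left(x \right)} = \left(x + 224\right) \left(x + \left(x + 2 x\right)\right) = \left(224 + x\right) \left(x + 3 x\right) = \left(224 + x\right) 4 x = 4 x \left(224 + x\right)$)
$\frac{-15855 + F{\left(-161 \right)}}{\left(5360 + 22724\right) - \frac{9641}{-6719}} = \frac{-15855 + 4 \left(-161\right) \left(224 - 161\right)}{\left(5360 + 22724\right) - \frac{9641}{-6719}} = \frac{-15855 + 4 \left(-161\right) 63}{28084 - - \frac{9641}{6719}} = \frac{-15855 - 40572}{28084 + \frac{9641}{6719}} = - \frac{56427}{\frac{188706037}{6719}} = \left(-56427\right) \frac{6719}{188706037} = - \frac{379133013}{188706037}$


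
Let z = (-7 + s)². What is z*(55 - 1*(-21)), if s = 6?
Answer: 76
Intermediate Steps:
z = 1 (z = (-7 + 6)² = (-1)² = 1)
z*(55 - 1*(-21)) = 1*(55 - 1*(-21)) = 1*(55 + 21) = 1*76 = 76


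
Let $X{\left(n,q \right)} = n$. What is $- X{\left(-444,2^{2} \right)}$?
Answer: $444$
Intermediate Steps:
$- X{\left(-444,2^{2} \right)} = \left(-1\right) \left(-444\right) = 444$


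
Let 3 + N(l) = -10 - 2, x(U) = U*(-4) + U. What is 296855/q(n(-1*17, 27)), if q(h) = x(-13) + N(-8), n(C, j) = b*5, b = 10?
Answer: 296855/24 ≈ 12369.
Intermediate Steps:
x(U) = -3*U (x(U) = -4*U + U = -3*U)
N(l) = -15 (N(l) = -3 + (-10 - 2) = -3 - 12 = -15)
n(C, j) = 50 (n(C, j) = 10*5 = 50)
q(h) = 24 (q(h) = -3*(-13) - 15 = 39 - 15 = 24)
296855/q(n(-1*17, 27)) = 296855/24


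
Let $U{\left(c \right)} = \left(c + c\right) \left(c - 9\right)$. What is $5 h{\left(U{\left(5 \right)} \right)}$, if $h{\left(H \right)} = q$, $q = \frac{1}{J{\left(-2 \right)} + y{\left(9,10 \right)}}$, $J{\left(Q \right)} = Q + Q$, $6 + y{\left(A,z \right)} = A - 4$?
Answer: $-1$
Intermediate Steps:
$U{\left(c \right)} = 2 c \left(-9 + c\right)$
$y{\left(A,z \right)} = -10 + A$ ($y{\left(A,z \right)} = -6 + \left(A - 4\right) = -6 + \left(-4 + A\right) = -10 + A$)
$J{\left(Q \right)} = 2 Q$
$q = - \frac{1}{5}$ ($q = \frac{1}{2 \left(-2\right) + \left(-10 + 9\right)} = \frac{1}{-4 - 1} = \frac{1}{-5} = - \frac{1}{5} \approx -0.2$)
$h{\left(H \right)} = - \frac{1}{5}$
$5 h{\left(U{\left(5 \right)} \right)} = 5 \left(- \frac{1}{5}\right) = -1$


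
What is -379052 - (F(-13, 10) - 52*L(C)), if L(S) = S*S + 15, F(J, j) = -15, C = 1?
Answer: -378205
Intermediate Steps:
L(S) = 15 + S**2 (L(S) = S**2 + 15 = 15 + S**2)
-379052 - (F(-13, 10) - 52*L(C)) = -379052 - (-15 - 52*(15 + 1**2)) = -379052 - (-15 - 52*(15 + 1)) = -379052 - (-15 - 52*16) = -379052 - (-15 - 832) = -379052 - 1*(-847) = -379052 + 847 = -378205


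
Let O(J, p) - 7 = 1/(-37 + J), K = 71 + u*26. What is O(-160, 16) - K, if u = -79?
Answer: 392029/197 ≈ 1990.0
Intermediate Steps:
K = -1983 (K = 71 - 79*26 = 71 - 2054 = -1983)
O(J, p) = 7 + 1/(-37 + J)
O(-160, 16) - K = (-258 + 7*(-160))/(-37 - 160) - 1*(-1983) = (-258 - 1120)/(-197) + 1983 = -1/197*(-1378) + 1983 = 1378/197 + 1983 = 392029/197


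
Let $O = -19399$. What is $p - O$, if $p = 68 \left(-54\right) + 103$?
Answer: $15830$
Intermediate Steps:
$p = -3569$ ($p = -3672 + 103 = -3569$)
$p - O = -3569 - -19399 = -3569 + 19399 = 15830$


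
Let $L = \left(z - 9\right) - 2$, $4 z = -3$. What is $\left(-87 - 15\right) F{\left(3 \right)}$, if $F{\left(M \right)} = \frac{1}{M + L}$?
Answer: $\frac{408}{35} \approx 11.657$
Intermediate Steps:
$z = - \frac{3}{4}$ ($z = \frac{1}{4} \left(-3\right) = - \frac{3}{4} \approx -0.75$)
$L = - \frac{47}{4}$ ($L = \left(- \frac{3}{4} - 9\right) - 2 = - \frac{39}{4} - 2 = - \frac{47}{4} \approx -11.75$)
$F{\left(M \right)} = \frac{1}{- \frac{47}{4} + M}$ ($F{\left(M \right)} = \frac{1}{M - \frac{47}{4}} = \frac{1}{- \frac{47}{4} + M}$)
$\left(-87 - 15\right) F{\left(3 \right)} = \left(-87 - 15\right) \frac{4}{-47 + 4 \cdot 3} = - 102 \frac{4}{-47 + 12} = - 102 \frac{4}{-35} = - 102 \cdot 4 \left(- \frac{1}{35}\right) = \left(-102\right) \left(- \frac{4}{35}\right) = \frac{408}{35}$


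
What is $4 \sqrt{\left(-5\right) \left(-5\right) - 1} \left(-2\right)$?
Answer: $- 16 \sqrt{6} \approx -39.192$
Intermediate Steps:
$4 \sqrt{\left(-5\right) \left(-5\right) - 1} \left(-2\right) = 4 \sqrt{25 - 1} \left(-2\right) = 4 \sqrt{24} \left(-2\right) = 4 \cdot 2 \sqrt{6} \left(-2\right) = 8 \sqrt{6} \left(-2\right) = - 16 \sqrt{6}$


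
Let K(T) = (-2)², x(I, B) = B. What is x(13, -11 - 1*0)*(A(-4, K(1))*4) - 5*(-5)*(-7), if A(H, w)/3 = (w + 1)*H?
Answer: 2465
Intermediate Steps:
K(T) = 4
A(H, w) = 3*H*(1 + w) (A(H, w) = 3*((w + 1)*H) = 3*((1 + w)*H) = 3*(H*(1 + w)) = 3*H*(1 + w))
x(13, -11 - 1*0)*(A(-4, K(1))*4) - 5*(-5)*(-7) = (-11 - 1*0)*((3*(-4)*(1 + 4))*4) - 5*(-5)*(-7) = (-11 + 0)*((3*(-4)*5)*4) + 25*(-7) = -(-660)*4 - 175 = -11*(-240) - 175 = 2640 - 175 = 2465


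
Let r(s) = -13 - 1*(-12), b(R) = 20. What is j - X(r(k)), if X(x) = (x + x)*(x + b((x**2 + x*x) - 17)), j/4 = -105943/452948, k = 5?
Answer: 4197063/113237 ≈ 37.064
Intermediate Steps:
r(s) = -1 (r(s) = -13 + 12 = -1)
j = -105943/113237 (j = 4*(-105943/452948) = -105943/113237 ≈ -0.93559)
X(x) = 2*x*(20 + x) (X(x) = (x + x)*(x + 20) = (2*x)*(20 + x) = 2*x*(20 + x))
j - X(r(k)) = -105943/113237 - 2*(-1)*(20 - 1) = -105943/113237 - 2*(-1)*19 = -105943/113237 - 1*(-38) = -105943/113237 + 38 = 4197063/113237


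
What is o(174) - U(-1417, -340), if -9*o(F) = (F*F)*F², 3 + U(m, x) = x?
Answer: -101848121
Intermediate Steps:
U(m, x) = -3 + x
o(F) = -F⁴/9 (o(F) = -F*F*F²/9 = -F²*F²/9 = -F⁴/9)
o(174) - U(-1417, -340) = -⅑*174⁴ - (-3 - 340) = -⅑*916636176 - 1*(-343) = -101848464 + 343 = -101848121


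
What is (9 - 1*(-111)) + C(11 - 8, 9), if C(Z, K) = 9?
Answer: 129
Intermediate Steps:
(9 - 1*(-111)) + C(11 - 8, 9) = (9 - 1*(-111)) + 9 = (9 + 111) + 9 = 120 + 9 = 129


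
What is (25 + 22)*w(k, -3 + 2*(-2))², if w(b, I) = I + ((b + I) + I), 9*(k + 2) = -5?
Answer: 2112368/81 ≈ 26079.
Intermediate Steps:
k = -23/9 (k = -2 + (⅑)*(-5) = -2 - 5/9 = -23/9 ≈ -2.5556)
w(b, I) = b + 3*I (w(b, I) = I + ((I + b) + I) = I + (b + 2*I) = b + 3*I)
(25 + 22)*w(k, -3 + 2*(-2))² = (25 + 22)*(-23/9 + 3*(-3 + 2*(-2)))² = 47*(-23/9 + 3*(-3 - 4))² = 47*(-23/9 + 3*(-7))² = 47*(-23/9 - 21)² = 47*(-212/9)² = 47*(44944/81) = 2112368/81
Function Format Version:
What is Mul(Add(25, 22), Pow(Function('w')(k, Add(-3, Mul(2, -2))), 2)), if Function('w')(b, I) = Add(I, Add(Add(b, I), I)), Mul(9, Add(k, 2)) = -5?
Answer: Rational(2112368, 81) ≈ 26079.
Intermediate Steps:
k = Rational(-23, 9) (k = Add(-2, Mul(Rational(1, 9), -5)) = Add(-2, Rational(-5, 9)) = Rational(-23, 9) ≈ -2.5556)
Function('w')(b, I) = Add(b, Mul(3, I)) (Function('w')(b, I) = Add(I, Add(Add(I, b), I)) = Add(I, Add(b, Mul(2, I))) = Add(b, Mul(3, I)))
Mul(Add(25, 22), Pow(Function('w')(k, Add(-3, Mul(2, -2))), 2)) = Mul(Add(25, 22), Pow(Add(Rational(-23, 9), Mul(3, Add(-3, Mul(2, -2)))), 2)) = Mul(47, Pow(Add(Rational(-23, 9), Mul(3, Add(-3, -4))), 2)) = Mul(47, Pow(Add(Rational(-23, 9), Mul(3, -7)), 2)) = Mul(47, Pow(Add(Rational(-23, 9), -21), 2)) = Mul(47, Pow(Rational(-212, 9), 2)) = Mul(47, Rational(44944, 81)) = Rational(2112368, 81)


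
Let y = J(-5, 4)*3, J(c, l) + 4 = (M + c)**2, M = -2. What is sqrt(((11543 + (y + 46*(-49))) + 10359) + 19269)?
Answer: 2*sqrt(9763) ≈ 197.62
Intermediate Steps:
J(c, l) = -4 + (-2 + c)**2
y = 135 (y = -5*(-4 - 5)*3 = -5*(-9)*3 = 45*3 = 135)
sqrt(((11543 + (y + 46*(-49))) + 10359) + 19269) = sqrt(((11543 + (135 + 46*(-49))) + 10359) + 19269) = sqrt(((11543 + (135 - 2254)) + 10359) + 19269) = sqrt(((11543 - 2119) + 10359) + 19269) = sqrt((9424 + 10359) + 19269) = sqrt(19783 + 19269) = sqrt(39052) = 2*sqrt(9763)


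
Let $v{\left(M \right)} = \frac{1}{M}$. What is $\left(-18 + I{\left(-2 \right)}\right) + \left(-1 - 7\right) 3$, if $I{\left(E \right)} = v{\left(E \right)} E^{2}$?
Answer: $-44$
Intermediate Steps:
$I{\left(E \right)} = E$ ($I{\left(E \right)} = \frac{E^{2}}{E} = E$)
$\left(-18 + I{\left(-2 \right)}\right) + \left(-1 - 7\right) 3 = \left(-18 - 2\right) + \left(-1 - 7\right) 3 = -20 - 24 = -44$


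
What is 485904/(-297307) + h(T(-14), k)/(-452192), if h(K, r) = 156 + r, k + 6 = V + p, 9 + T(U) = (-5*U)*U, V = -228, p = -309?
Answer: -219606843759/134439846944 ≈ -1.6335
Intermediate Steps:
T(U) = -9 - 5*U**2 (T(U) = -9 + (-5*U)*U = -9 - 5*U**2)
k = -543 (k = -6 + (-228 - 309) = -6 - 537 = -543)
485904/(-297307) + h(T(-14), k)/(-452192) = 485904/(-297307) + (156 - 543)/(-452192) = 485904*(-1/297307) - 387*(-1/452192) = -485904/297307 + 387/452192 = -219606843759/134439846944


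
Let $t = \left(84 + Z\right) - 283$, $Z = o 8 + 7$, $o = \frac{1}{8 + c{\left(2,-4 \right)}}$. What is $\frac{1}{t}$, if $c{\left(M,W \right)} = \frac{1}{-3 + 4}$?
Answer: $- \frac{9}{1720} \approx -0.0052326$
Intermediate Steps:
$c{\left(M,W \right)} = 1$ ($c{\left(M,W \right)} = 1^{-1} = 1$)
$o = \frac{1}{9}$ ($o = \frac{1}{8 + 1} = \frac{1}{9} \approx 0.11111$)
$Z = \frac{71}{9}$ ($Z = \frac{1}{9} \cdot 8 + 7 = \frac{8}{9} + 7 = \frac{71}{9} \approx 7.8889$)
$t = - \frac{1720}{9}$ ($t = \left(84 + \frac{71}{9}\right) - 283 = \frac{827}{9} - 283 = - \frac{1720}{9} \approx -191.11$)
$\frac{1}{t} = \frac{1}{- \frac{1720}{9}} = - \frac{9}{1720}$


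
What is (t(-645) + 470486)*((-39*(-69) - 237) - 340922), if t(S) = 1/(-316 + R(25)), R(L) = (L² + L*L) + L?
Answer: -152715433113100/959 ≈ -1.5924e+11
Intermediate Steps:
R(L) = L + 2*L² (R(L) = (L² + L²) + L = 2*L² + L = L + 2*L²)
t(S) = 1/959 (t(S) = 1/(-316 + 25*(1 + 2*25)) = 1/(-316 + 25*(1 + 50)) = 1/(-316 + 25*51) = 1/(-316 + 1275) = 1/959)
(t(-645) + 470486)*((-39*(-69) - 237) - 340922) = (1/959 + 470486)*((-39*(-69) - 237) - 340922) = 451196075*((2691 - 237) - 340922)/959 = 451196075*(2454 - 340922)/959 = (451196075/959)*(-338468) = -152715433113100/959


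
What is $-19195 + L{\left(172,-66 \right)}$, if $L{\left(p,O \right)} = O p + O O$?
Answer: $-26191$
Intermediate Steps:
$L{\left(p,O \right)} = O^{2} + O p$ ($L{\left(p,O \right)} = O p + O^{2} = O^{2} + O p$)
$-19195 + L{\left(172,-66 \right)} = -19195 - 66 \left(-66 + 172\right) = -19195 - 6996 = -26191$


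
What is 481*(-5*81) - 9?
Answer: -194814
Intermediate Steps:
481*(-5*81) - 9 = 481*(-405) - 9 = -194805 - 9 = -194814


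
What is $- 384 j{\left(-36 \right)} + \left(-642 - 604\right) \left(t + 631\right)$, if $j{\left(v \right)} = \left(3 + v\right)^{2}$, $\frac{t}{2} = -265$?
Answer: $-544022$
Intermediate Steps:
$t = -530$ ($t = 2 \left(-265\right) = -530$)
$- 384 j{\left(-36 \right)} + \left(-642 - 604\right) \left(t + 631\right) = - 384 \left(3 - 36\right)^{2} + \left(-642 - 604\right) \left(-530 + 631\right) = - 384 \left(-33\right)^{2} - 125846 = \left(-384\right) 1089 - 125846 = -418176 - 125846 = -544022$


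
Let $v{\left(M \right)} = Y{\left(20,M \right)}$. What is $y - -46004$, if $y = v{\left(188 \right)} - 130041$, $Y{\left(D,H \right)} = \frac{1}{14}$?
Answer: $- \frac{1176517}{14} \approx -84037.0$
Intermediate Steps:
$Y{\left(D,H \right)} = \frac{1}{14}$
$v{\left(M \right)} = \frac{1}{14}$
$y = - \frac{1820573}{14}$ ($y = \frac{1}{14} - 130041 = - \frac{1820573}{14} \approx -1.3004 \cdot 10^{5}$)
$y - -46004 = - \frac{1820573}{14} - -46004 = - \frac{1820573}{14} + 46004 = - \frac{1176517}{14}$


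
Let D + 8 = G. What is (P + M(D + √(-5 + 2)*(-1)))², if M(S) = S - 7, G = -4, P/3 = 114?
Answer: (323 - I*√3)² ≈ 1.0433e+5 - 1119.0*I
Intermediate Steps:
P = 342 (P = 3*114 = 342)
D = -12 (D = -8 - 4 = -12)
M(S) = -7 + S
(P + M(D + √(-5 + 2)*(-1)))² = (342 + (-7 + (-12 + √(-5 + 2)*(-1))))² = (342 + (-7 + (-12 + √(-3)*(-1))))² = (342 + (-7 + (-12 + (I*√3)*(-1))))² = (342 + (-7 + (-12 - I*√3)))² = (342 + (-19 - I*√3))² = (323 - I*√3)²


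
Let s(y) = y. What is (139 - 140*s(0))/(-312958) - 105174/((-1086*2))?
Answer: 1371447616/28322699 ≈ 48.422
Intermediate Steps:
(139 - 140*s(0))/(-312958) - 105174/((-1086*2)) = (139 - 140*0)/(-312958) - 105174/((-1086*2)) = (139 + 0)*(-1/312958) - 105174/(-2172) = 139*(-1/312958) - 105174*(-1/2172) = -139/312958 + 17529/362 = 1371447616/28322699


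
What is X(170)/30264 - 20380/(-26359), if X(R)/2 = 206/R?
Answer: 26215878577/33903472980 ≈ 0.77325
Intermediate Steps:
X(R) = 412/R (X(R) = 2*(206/R) = 412/R)
X(170)/30264 - 20380/(-26359) = (412/170)/30264 - 20380/(-26359) = (412*(1/170))*(1/30264) - 20380*(-1/26359) = (206/85)*(1/30264) + 20380/26359 = 103/1286220 + 20380/26359 = 26215878577/33903472980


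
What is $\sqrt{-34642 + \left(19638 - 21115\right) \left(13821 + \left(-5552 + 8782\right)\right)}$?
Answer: $i \sqrt{25218969} \approx 5021.9 i$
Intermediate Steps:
$\sqrt{-34642 + \left(19638 - 21115\right) \left(13821 + \left(-5552 + 8782\right)\right)} = \sqrt{-34642 - 1477 \left(13821 + 3230\right)} = \sqrt{-34642 - 25184327} = \sqrt{-25218969} = i \sqrt{25218969}$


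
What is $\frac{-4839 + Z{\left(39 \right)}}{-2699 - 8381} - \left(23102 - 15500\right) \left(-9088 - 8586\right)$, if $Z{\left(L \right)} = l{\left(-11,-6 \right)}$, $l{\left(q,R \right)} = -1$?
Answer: $\frac{37217096317}{277} \approx 1.3436 \cdot 10^{8}$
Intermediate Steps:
$Z{\left(L \right)} = -1$
$\frac{-4839 + Z{\left(39 \right)}}{-2699 - 8381} - \left(23102 - 15500\right) \left(-9088 - 8586\right) = \frac{-4839 - 1}{-2699 - 8381} - \left(23102 - 15500\right) \left(-9088 - 8586\right) = - \frac{4840}{-11080} - 7602 \left(-17674\right) = \left(-4840\right) \left(- \frac{1}{11080}\right) - -134357748 = \frac{121}{277} + 134357748 = \frac{37217096317}{277}$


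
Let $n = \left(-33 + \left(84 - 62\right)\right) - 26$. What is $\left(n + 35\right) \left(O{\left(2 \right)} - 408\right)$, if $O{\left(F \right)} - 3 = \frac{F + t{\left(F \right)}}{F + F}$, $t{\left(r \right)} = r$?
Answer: $808$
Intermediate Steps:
$O{\left(F \right)} = 4$ ($O{\left(F \right)} = 3 + \frac{F + F}{F + F} = 3 + \frac{2 F}{2 F} = 3 + 2 F \frac{1}{2 F} = 3 + 1 = 4$)
$n = -37$ ($n = \left(-33 + \left(84 - 62\right)\right) - 26 = \left(-33 + 22\right) - 26 = -11 - 26 = -37$)
$\left(n + 35\right) \left(O{\left(2 \right)} - 408\right) = \left(-37 + 35\right) \left(4 - 408\right) = \left(-2\right) \left(-404\right) = 808$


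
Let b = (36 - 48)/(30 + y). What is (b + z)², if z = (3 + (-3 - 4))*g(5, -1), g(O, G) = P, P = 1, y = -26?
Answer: 49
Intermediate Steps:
g(O, G) = 1
z = -4 (z = (3 + (-3 - 4))*1 = (3 - 7)*1 = -4*1 = -4)
b = -3 (b = (36 - 48)/(30 - 26) = -12/4 = -12*¼ = -3)
(b + z)² = (-3 - 4)² = (-7)² = 49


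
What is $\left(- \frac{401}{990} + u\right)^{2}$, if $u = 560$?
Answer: $\frac{306914892001}{980100} \approx 3.1315 \cdot 10^{5}$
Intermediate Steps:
$\left(- \frac{401}{990} + u\right)^{2} = \left(- \frac{401}{990} + 560\right)^{2} = \left(\frac{553999}{990}\right)^{2} = \frac{306914892001}{980100}$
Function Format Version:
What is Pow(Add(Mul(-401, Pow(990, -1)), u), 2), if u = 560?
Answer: Rational(306914892001, 980100) ≈ 3.1315e+5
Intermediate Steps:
Pow(Add(Mul(-401, Pow(990, -1)), u), 2) = Pow(Add(Mul(-401, Pow(990, -1)), 560), 2) = Pow(Add(Mul(-401, Rational(1, 990)), 560), 2) = Pow(Add(Rational(-401, 990), 560), 2) = Pow(Rational(553999, 990), 2) = Rational(306914892001, 980100)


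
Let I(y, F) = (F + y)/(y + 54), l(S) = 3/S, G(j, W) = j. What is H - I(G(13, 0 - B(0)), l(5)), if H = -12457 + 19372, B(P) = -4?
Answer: 2316457/335 ≈ 6914.8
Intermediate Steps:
I(y, F) = (F + y)/(54 + y)
H = 6915
H - I(G(13, 0 - B(0)), l(5)) = 6915 - (3/5 + 13)/(54 + 13) = 6915 - (3*(⅕) + 13)/67 = 6915 - (⅗ + 13)/67 = 6915 - 68/(67*5) = 6915 - 1*68/335 = 6915 - 68/335 = 2316457/335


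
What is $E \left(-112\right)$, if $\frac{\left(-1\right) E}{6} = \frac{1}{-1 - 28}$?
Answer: $- \frac{672}{29} \approx -23.172$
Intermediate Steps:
$E = \frac{6}{29}$ ($E = - \frac{6}{-1 - 28} = - \frac{6}{-29} = \left(-6\right) \left(- \frac{1}{29}\right) = \frac{6}{29} \approx 0.2069$)
$E \left(-112\right) = \frac{6}{29} \left(-112\right) = - \frac{672}{29}$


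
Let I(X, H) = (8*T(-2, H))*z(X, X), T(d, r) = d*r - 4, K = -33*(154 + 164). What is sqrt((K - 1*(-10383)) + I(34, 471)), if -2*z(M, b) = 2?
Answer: sqrt(7457) ≈ 86.354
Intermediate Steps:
z(M, b) = -1 (z(M, b) = -1/2*2 = -1)
K = -10494 (K = -33*318 = -10494)
T(d, r) = -4 + d*r
I(X, H) = 32 + 16*H (I(X, H) = (8*(-4 - 2*H))*(-1) = (-32 - 16*H)*(-1) = 32 + 16*H)
sqrt((K - 1*(-10383)) + I(34, 471)) = sqrt((-10494 - 1*(-10383)) + (32 + 16*471)) = sqrt((-10494 + 10383) + (32 + 7536)) = sqrt(-111 + 7568) = sqrt(7457)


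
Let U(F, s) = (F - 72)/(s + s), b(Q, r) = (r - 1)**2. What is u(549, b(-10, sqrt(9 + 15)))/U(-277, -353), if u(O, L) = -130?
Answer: -91780/349 ≈ -262.98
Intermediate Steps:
b(Q, r) = (-1 + r)**2
U(F, s) = (-72 + F)/(2*s) (U(F, s) = (-72 + F)/((2*s)) = (-72 + F)*(1/(2*s)) = (-72 + F)/(2*s))
u(549, b(-10, sqrt(9 + 15)))/U(-277, -353) = -130*(-706/(-72 - 277)) = -130/((1/2)*(-1/353)*(-349)) = -130/349/706 = -130*706/349 = -91780/349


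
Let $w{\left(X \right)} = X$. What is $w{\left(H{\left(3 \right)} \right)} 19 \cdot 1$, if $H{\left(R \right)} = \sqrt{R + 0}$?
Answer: $19 \sqrt{3} \approx 32.909$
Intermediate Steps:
$H{\left(R \right)} = \sqrt{R}$
$w{\left(H{\left(3 \right)} \right)} 19 \cdot 1 = \sqrt{3} \cdot 19 \cdot 1 = 19 \sqrt{3} \cdot 1 = 19 \sqrt{3}$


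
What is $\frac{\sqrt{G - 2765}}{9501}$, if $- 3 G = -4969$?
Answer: $\frac{i \sqrt{9978}}{28503} \approx 0.0035045 i$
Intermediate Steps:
$G = \frac{4969}{3}$ ($G = \left(- \frac{1}{3}\right) \left(-4969\right) = \frac{4969}{3} \approx 1656.3$)
$\frac{\sqrt{G - 2765}}{9501} = \frac{\sqrt{\frac{4969}{3} - 2765}}{9501} = \sqrt{- \frac{3326}{3}} \cdot \frac{1}{9501} = \frac{i \sqrt{9978}}{3} \cdot \frac{1}{9501} = \frac{i \sqrt{9978}}{28503}$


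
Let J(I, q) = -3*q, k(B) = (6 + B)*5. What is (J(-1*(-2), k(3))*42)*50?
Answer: -283500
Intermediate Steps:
k(B) = 30 + 5*B
(J(-1*(-2), k(3))*42)*50 = (-3*(30 + 5*3)*42)*50 = (-3*(30 + 15)*42)*50 = (-3*45*42)*50 = -135*42*50 = -5670*50 = -283500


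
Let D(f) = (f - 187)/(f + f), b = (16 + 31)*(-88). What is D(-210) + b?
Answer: -1736723/420 ≈ -4135.1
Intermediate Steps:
b = -4136 (b = 47*(-88) = -4136)
D(f) = (-187 + f)/(2*f) (D(f) = (-187 + f)/((2*f)) = (-187 + f)*(1/(2*f)) = (-187 + f)/(2*f))
D(-210) + b = (½)*(-187 - 210)/(-210) - 4136 = (½)*(-1/210)*(-397) - 4136 = 397/420 - 4136 = -1736723/420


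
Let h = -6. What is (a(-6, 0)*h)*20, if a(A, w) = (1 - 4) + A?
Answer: 1080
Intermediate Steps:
a(A, w) = -3 + A
(a(-6, 0)*h)*20 = ((-3 - 6)*(-6))*20 = -9*(-6)*20 = 54*20 = 1080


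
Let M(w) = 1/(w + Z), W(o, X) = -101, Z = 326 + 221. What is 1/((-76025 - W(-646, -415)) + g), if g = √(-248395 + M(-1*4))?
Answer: -10306683/782558319713 - I*√18309754203/1565116639426 ≈ -1.3171e-5 - 8.6456e-8*I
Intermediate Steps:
Z = 547
M(w) = 1/(547 + w) (M(w) = 1/(w + 547) = 1/(547 + w))
g = 2*I*√18309754203/543 (g = √(-248395 + 1/(547 - 1*4)) = √(-248395 + 1/(547 - 4)) = √(-248395 + 1/543) = √(-134878484/543) = 2*I*√18309754203/543 ≈ 498.39*I)
1/((-76025 - W(-646, -415)) + g) = 1/((-76025 - 1*(-101)) + 2*I*√18309754203/543) = 1/((-76025 + 101) + 2*I*√18309754203/543) = 1/(-75924 + 2*I*√18309754203/543)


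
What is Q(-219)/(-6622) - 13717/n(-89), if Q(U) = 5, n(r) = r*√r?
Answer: -5/6622 - 13717*I*√89/7921 ≈ -0.00075506 - 16.337*I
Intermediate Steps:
n(r) = r^(3/2)
Q(-219)/(-6622) - 13717/n(-89) = 5/(-6622) - 13717*I*√89/7921 = 5*(-1/6622) - 13717*I*√89/7921 = -5/6622 - 13717*I*√89/7921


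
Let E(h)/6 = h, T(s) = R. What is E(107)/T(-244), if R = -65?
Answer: -642/65 ≈ -9.8769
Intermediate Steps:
T(s) = -65
E(h) = 6*h
E(107)/T(-244) = (6*107)/(-65) = 642*(-1/65) = -642/65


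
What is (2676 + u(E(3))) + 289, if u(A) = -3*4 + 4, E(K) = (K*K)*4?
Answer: 2957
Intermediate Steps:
E(K) = 4*K**2 (E(K) = K**2*4 = 4*K**2)
u(A) = -8 (u(A) = -12 + 4 = -8)
(2676 + u(E(3))) + 289 = (2676 - 8) + 289 = 2668 + 289 = 2957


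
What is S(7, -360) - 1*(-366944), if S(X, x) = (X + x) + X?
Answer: 366598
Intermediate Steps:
S(X, x) = x + 2*X
S(7, -360) - 1*(-366944) = (-360 + 2*7) - 1*(-366944) = (-360 + 14) + 366944 = -346 + 366944 = 366598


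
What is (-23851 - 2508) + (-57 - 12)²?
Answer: -21598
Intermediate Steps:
(-23851 - 2508) + (-57 - 12)² = -26359 + (-69)² = -26359 + 4761 = -21598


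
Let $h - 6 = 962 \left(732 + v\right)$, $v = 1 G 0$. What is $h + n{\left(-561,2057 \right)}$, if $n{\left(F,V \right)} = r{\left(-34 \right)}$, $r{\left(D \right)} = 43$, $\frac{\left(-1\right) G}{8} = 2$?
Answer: $704233$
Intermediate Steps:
$G = -16$ ($G = \left(-8\right) 2 = -16$)
$n{\left(F,V \right)} = 43$
$v = 0$ ($v = 1 \left(-16\right) 0 = \left(-16\right) 0 = 0$)
$h = 704190$ ($h = 6 + 962 \left(732 + 0\right) = 6 + 962 \cdot 732 = 6 + 704184 = 704190$)
$h + n{\left(-561,2057 \right)} = 704190 + 43 = 704233$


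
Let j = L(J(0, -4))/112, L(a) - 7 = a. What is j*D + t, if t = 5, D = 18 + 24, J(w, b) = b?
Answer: 49/8 ≈ 6.1250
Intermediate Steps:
L(a) = 7 + a
D = 42
j = 3/112 (j = (7 - 4)/112 = 3*(1/112) = 3/112 ≈ 0.026786)
j*D + t = (3/112)*42 + 5 = 9/8 + 5 = 49/8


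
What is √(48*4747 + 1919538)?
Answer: √2147394 ≈ 1465.4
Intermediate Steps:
√(48*4747 + 1919538) = √(227856 + 1919538) = √2147394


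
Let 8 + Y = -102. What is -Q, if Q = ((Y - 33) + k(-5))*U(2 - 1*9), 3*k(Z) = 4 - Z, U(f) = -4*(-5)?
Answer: 2800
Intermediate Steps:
U(f) = 20
Y = -110 (Y = -8 - 102 = -110)
k(Z) = 4/3 - Z/3 (k(Z) = (4 - Z)/3 = 4/3 - Z/3)
Q = -2800 (Q = ((-110 - 33) + (4/3 - ⅓*(-5)))*20 = (-143 + (4/3 + 5/3))*20 = (-143 + 3)*20 = -140*20 = -2800)
-Q = -1*(-2800) = 2800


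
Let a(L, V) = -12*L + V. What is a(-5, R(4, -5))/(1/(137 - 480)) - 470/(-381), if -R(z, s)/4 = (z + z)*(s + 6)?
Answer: -3658654/381 ≈ -9602.8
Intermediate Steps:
R(z, s) = -8*z*(6 + s) (R(z, s) = -4*(z + z)*(s + 6) = -4*2*z*(6 + s) = -8*z*(6 + s))
a(L, V) = V - 12*L
a(-5, R(4, -5))/(1/(137 - 480)) - 470/(-381) = (-8*4*(6 - 5) - 12*(-5))/(1/(137 - 480)) - 470/(-381) = (-8*4*1 + 60)/(1/(-343)) - 470*(-1/381) = (-32 + 60)/(-1/343) + 470/381 = 28*(-343) + 470/381 = -9604 + 470/381 = -3658654/381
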